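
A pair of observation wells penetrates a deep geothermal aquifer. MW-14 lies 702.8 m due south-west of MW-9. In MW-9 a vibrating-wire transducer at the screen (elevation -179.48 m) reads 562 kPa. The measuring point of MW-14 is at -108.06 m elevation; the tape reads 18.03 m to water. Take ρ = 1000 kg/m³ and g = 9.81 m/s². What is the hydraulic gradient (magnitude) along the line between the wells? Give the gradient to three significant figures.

Pressure head at MW-9: ψ = P/(ρg) = 562×1000 / (1000 × 9.81) = 57.29 m.
Total head at MW-9: h = z + ψ = -179.48 + 57.29 = -122.19 m.
Total head at MW-14: h = -108.06 − 18.03 = -126.09 m.
Head difference: h(MW-9) − h(MW-14) = -122.19 − (-126.09) = 3.90 m.
Hydraulic gradient: i = |Δh| / L = 3.90 / 702.8 = 0.00555.

i ≈ 0.00555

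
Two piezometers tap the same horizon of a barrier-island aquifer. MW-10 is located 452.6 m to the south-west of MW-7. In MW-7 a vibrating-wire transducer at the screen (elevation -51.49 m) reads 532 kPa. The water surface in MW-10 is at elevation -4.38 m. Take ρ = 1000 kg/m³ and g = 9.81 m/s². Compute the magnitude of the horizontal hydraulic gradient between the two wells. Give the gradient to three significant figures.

Pressure head at MW-7: ψ = P/(ρg) = 532×1000 / (1000 × 9.81) = 54.23 m.
Total head at MW-7: h = z + ψ = -51.49 + 54.23 = 2.74 m.
Total head at MW-10: h = -4.38 m (water level in the piezometer is the total head).
Head difference: h(MW-7) − h(MW-10) = 2.74 − (-4.38) = 7.12 m.
Hydraulic gradient: i = |Δh| / L = 7.12 / 452.6 = 0.0157.

i ≈ 0.0157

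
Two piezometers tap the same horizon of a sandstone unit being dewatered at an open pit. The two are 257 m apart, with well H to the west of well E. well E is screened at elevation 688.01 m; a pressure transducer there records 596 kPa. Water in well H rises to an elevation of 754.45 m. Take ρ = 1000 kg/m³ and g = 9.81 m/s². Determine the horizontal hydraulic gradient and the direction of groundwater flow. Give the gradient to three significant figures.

i ≈ 0.0221; groundwater flows toward the east

Pressure head at well E: ψ = P/(ρg) = 596×1000 / (1000 × 9.81) = 60.75 m.
Total head at well E: h = z + ψ = 688.01 + 60.75 = 748.76 m.
Total head at well H: h = 754.45 m (water level in the piezometer is the total head).
Head difference: h(well E) − h(well H) = 748.76 − 754.45 = -5.69 m.
Hydraulic gradient: i = |Δh| / L = 5.69 / 257 = 0.0221.
Flow is from higher to lower head: from well H toward well E, i.e. toward the east.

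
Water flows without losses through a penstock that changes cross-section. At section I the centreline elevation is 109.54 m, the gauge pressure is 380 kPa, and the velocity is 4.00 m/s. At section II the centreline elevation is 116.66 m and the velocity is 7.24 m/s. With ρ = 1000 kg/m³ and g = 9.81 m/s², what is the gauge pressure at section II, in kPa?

Pressure head at I: ψ₁ = P₁/(ρg) = 380×1000 / (1000 × 9.81) = 38.74 m.
Velocity heads: v₁²/2g = 4.00²/19.62 = 0.815 m; v₂²/2g = 7.24²/19.62 = 2.672 m.
Total head H = z₁ + ψ₁ + v₁²/2g = 109.54 + 38.74 + 0.815 = 149.09 m.
ψ₂ = H − z₂ − v₂²/2g = 149.09 − 116.66 − 2.672 = 29.76 m.
P₂ = ρgψ₂ = 1000 × 9.81 × 29.76 ≈ 292 kPa.

P₂ ≈ 292 kPa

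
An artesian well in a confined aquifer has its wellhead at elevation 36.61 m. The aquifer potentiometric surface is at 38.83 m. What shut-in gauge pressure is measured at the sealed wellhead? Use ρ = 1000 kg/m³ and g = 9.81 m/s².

P ≈ 21.8 kPa

Head above the cap: Δh = 38.83 − 36.61 = 2.22 m.
P = ρgΔh = 1000 × 9.81 × 2.22 = 21778 Pa ≈ 21.8 kPa.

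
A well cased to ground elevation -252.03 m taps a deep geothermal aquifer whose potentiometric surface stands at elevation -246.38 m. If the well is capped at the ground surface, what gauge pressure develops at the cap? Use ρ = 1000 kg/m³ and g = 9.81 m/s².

Head above the cap: Δh = -246.38 − (-252.03) = 5.65 m.
P = ρgΔh = 1000 × 9.81 × 5.65 = 55426 Pa ≈ 55.4 kPa.

P ≈ 55.4 kPa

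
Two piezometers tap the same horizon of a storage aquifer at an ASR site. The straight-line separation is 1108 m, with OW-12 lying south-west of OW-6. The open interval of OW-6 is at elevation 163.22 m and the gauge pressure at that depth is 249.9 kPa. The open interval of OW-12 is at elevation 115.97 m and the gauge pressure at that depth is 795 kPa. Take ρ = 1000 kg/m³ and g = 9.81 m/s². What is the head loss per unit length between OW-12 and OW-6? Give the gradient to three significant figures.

Pressure head at OW-6: ψ = P/(ρg) = 249.9×1000 / (1000 × 9.81) = 25.47 m.
Total head at OW-6: h = z + ψ = 163.22 + 25.47 = 188.69 m.
Pressure head at OW-12: ψ = P/(ρg) = 795×1000 / (1000 × 9.81) = 81.04 m.
Total head at OW-12: h = z + ψ = 115.97 + 81.04 = 197.01 m.
Head difference: h(OW-6) − h(OW-12) = 188.69 − 197.01 = -8.32 m.
Hydraulic gradient: i = |Δh| / L = 8.32 / 1108 = 0.00751.

i ≈ 0.00751 m/m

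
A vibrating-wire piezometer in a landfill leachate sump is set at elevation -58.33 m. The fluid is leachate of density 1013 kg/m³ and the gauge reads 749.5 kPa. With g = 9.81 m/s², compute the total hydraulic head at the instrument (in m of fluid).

ψ = P/(ρg) = 749.5×1000 / (1013 × 9.81) = 75.42 m.
h = z + ψ = -58.33 + 75.42 = 17.09 m.

h ≈ 17.09 m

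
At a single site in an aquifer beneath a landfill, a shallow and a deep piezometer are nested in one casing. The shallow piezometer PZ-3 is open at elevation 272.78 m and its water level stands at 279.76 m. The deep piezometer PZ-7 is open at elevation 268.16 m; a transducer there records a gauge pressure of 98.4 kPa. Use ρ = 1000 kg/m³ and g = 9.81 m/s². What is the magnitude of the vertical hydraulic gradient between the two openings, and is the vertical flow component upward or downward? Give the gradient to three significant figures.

|i_v| ≈ 0.340; vertical flow is downward

Total head at PZ-3: h = 279.76 m (water level in the standpipe).
Pressure head at PZ-7: ψ = P/(ρg) = 98.4×1000 / (1000 × 9.81) = 10.03 m.
Total head at PZ-7: h = z + ψ = 268.16 + 10.03 = 278.19 m.
Δh = h(PZ-3) − h(PZ-7) = 279.76 − 278.19 = 1.57 m.
Vertical separation Δz = 272.78 − 268.16 = 4.62 m.
|i_v| = |Δh| / Δz = 1.57 / 4.62 = 0.340.
Head is higher in the shallow piezometer, so vertical flow is downward (recharge condition).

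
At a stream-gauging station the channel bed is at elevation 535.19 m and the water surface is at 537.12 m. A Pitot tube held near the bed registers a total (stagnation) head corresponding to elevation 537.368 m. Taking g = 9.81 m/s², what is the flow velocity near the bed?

v ≈ 2.21 m/s

Near the bed, under hydrostatic conditions, the piezometric head (z + ψ) equals the free-surface elevation, 537.12 m.
Velocity head = total − piezometric = 537.368 − 537.12 = 0.248 m.
v = √(2g·h_v) = √(2 × 9.81 × 0.248) = 2.21 m/s.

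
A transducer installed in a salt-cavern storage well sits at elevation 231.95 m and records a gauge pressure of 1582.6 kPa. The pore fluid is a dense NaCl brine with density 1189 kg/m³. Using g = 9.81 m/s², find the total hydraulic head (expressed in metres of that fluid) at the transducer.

h ≈ 367.63 m

ψ = P/(ρg) = 1582.6×1000 / (1189 × 9.81) = 135.68 m.
h = z + ψ = 231.95 + 135.68 = 367.63 m.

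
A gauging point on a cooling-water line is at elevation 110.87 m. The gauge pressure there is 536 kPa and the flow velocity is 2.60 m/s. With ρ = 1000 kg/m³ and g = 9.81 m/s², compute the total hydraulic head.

h ≈ 165.85 m

Pressure head ψ = P/(ρg) = 536×1000 / (1000 × 9.81) = 54.64 m.
Velocity head = v²/(2g) = 2.60² / (2 × 9.81) = 0.345 m.
h = z + ψ + v²/(2g) = 110.87 + 54.64 + 0.345 = 165.85 m.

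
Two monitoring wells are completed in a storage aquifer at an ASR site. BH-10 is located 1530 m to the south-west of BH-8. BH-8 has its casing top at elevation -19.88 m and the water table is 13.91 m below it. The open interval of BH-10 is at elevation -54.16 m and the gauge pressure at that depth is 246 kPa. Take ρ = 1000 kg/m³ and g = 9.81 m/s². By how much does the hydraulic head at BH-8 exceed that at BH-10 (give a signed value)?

Total head at BH-8: h = -19.88 − 13.91 = -33.79 m.
Pressure head at BH-10: ψ = P/(ρg) = 246×1000 / (1000 × 9.81) = 25.08 m.
Total head at BH-10: h = z + ψ = -54.16 + 25.08 = -29.08 m.
Head difference: h(BH-8) − h(BH-10) = -33.79 − (-29.08) = -4.71 m.

Δh ≈ -4.71 m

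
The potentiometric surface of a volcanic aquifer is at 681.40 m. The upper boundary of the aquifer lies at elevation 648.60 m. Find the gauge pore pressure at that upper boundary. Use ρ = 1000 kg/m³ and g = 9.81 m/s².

Pressure head at the aquifer top: ψ = h − z = 681.40 − 648.60 = 32.80 m.
P = ρgψ = 1000 × 9.81 × 32.80 = 321768 Pa ≈ 322 kPa.

P ≈ 322 kPa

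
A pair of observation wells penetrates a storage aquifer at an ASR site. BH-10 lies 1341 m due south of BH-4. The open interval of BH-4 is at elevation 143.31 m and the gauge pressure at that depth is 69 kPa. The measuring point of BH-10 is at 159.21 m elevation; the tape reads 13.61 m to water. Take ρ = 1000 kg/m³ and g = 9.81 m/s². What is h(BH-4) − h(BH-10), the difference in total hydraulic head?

Δh ≈ 4.74 m

Pressure head at BH-4: ψ = P/(ρg) = 69×1000 / (1000 × 9.81) = 7.03 m.
Total head at BH-4: h = z + ψ = 143.31 + 7.03 = 150.34 m.
Total head at BH-10: h = 159.21 − 13.61 = 145.60 m.
Head difference: h(BH-4) − h(BH-10) = 150.34 − 145.60 = 4.74 m.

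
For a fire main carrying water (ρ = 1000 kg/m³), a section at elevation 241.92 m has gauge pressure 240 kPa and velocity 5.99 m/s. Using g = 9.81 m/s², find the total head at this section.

h ≈ 268.21 m

Pressure head ψ = P/(ρg) = 240×1000 / (1000 × 9.81) = 24.46 m.
Velocity head = v²/(2g) = 5.99² / (2 × 9.81) = 1.829 m.
h = z + ψ + v²/(2g) = 241.92 + 24.46 + 1.829 = 268.21 m.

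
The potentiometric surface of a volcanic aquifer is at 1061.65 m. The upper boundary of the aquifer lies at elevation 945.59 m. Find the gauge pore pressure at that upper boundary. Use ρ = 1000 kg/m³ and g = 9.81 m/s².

Pressure head at the aquifer top: ψ = h − z = 1061.65 − 945.59 = 116.06 m.
P = ρgψ = 1000 × 9.81 × 116.06 = 1138549 Pa ≈ 1140 kPa.

P ≈ 1140 kPa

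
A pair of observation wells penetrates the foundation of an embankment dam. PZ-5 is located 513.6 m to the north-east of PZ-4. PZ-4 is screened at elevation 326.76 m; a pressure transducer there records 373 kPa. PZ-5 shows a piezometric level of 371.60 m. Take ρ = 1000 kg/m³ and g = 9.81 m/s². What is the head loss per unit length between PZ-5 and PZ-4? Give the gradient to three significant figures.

Pressure head at PZ-4: ψ = P/(ρg) = 373×1000 / (1000 × 9.81) = 38.02 m.
Total head at PZ-4: h = z + ψ = 326.76 + 38.02 = 364.78 m.
Total head at PZ-5: h = 371.60 m (water level in the piezometer is the total head).
Head difference: h(PZ-4) − h(PZ-5) = 364.78 − 371.60 = -6.82 m.
Hydraulic gradient: i = |Δh| / L = 6.82 / 513.6 = 0.0133.

i ≈ 0.0133 m/m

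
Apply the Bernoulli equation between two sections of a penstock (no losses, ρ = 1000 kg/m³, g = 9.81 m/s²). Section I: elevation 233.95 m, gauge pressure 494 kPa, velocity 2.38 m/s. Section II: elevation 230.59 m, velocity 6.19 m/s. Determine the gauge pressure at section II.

P₂ ≈ 511 kPa

Pressure head at I: ψ₁ = P₁/(ρg) = 494×1000 / (1000 × 9.81) = 50.36 m.
Velocity heads: v₁²/2g = 2.38²/19.62 = 0.289 m; v₂²/2g = 6.19²/19.62 = 1.953 m.
Total head H = z₁ + ψ₁ + v₁²/2g = 233.95 + 50.36 + 0.289 = 284.60 m.
ψ₂ = H − z₂ − v₂²/2g = 284.60 − 230.59 − 1.953 = 52.06 m.
P₂ = ρgψ₂ = 1000 × 9.81 × 52.06 ≈ 511 kPa.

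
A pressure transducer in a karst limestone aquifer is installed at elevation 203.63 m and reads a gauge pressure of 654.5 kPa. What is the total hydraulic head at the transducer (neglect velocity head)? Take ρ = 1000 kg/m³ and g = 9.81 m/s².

h ≈ 270.35 m

ψ = P/(ρg) = 654.5×1000 / (1000 × 9.81) = 66.72 m.
h = z + ψ = 203.63 + 66.72 = 270.35 m.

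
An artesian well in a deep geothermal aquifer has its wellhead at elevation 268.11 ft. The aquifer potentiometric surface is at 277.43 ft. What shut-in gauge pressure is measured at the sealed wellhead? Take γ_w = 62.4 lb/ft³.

P ≈ 4.04 psi

Head above the cap: Δh = 277.43 − 268.11 = 9.32 ft.
P = γΔh/144 = 62.4 × 9.32 / 144 = 4.04 psi.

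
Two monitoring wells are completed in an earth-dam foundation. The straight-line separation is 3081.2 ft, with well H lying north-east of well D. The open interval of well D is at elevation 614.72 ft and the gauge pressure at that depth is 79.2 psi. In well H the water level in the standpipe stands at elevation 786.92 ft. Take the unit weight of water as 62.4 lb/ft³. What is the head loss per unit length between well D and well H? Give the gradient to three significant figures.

Pressure head at well D: ψ = 144·P/γ = 144 × 79.2 / 62.4 = 182.77 ft.
Total head at well D: h = z + ψ = 614.72 + 182.77 = 797.49 ft.
Total head at well H: h = 786.92 ft (water level in the piezometer is the total head).
Head difference: h(well D) − h(well H) = 797.49 − 786.92 = 10.57 ft.
Hydraulic gradient: i = |Δh| / L = 10.57 / 3081.2 = 0.00343.

i ≈ 0.00343 ft/ft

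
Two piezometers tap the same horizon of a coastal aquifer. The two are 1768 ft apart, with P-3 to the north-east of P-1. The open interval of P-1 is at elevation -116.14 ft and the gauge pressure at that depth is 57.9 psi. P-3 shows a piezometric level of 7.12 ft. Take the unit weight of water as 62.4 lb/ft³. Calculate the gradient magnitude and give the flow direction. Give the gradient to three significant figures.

Pressure head at P-1: ψ = 144·P/γ = 144 × 57.9 / 62.4 = 133.62 ft.
Total head at P-1: h = z + ψ = -116.14 + 133.62 = 17.48 ft.
Total head at P-3: h = 7.12 ft (water level in the piezometer is the total head).
Head difference: h(P-1) − h(P-3) = 17.48 − 7.12 = 10.36 ft.
Hydraulic gradient: i = |Δh| / L = 10.36 / 1768 = 0.00586.
Flow is from higher to lower head: from P-1 toward P-3, i.e. toward the north-east.

i ≈ 0.00586; groundwater flows toward the north-east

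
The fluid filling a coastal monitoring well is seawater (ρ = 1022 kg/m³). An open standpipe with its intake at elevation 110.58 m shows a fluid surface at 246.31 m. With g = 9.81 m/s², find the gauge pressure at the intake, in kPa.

Pressure head ψ = h − z = 246.31 − 110.58 = 135.73 m.
P = ρgψ = 1022 × 9.81 × 135.73 = 1360805 Pa ≈ 1360 kPa.

P ≈ 1360 kPa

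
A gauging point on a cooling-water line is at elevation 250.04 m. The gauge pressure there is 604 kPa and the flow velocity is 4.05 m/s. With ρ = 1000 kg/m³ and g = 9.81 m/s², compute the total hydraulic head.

Pressure head ψ = P/(ρg) = 604×1000 / (1000 × 9.81) = 61.57 m.
Velocity head = v²/(2g) = 4.05² / (2 × 9.81) = 0.836 m.
h = z + ψ + v²/(2g) = 250.04 + 61.57 + 0.836 = 312.45 m.

h ≈ 312.45 m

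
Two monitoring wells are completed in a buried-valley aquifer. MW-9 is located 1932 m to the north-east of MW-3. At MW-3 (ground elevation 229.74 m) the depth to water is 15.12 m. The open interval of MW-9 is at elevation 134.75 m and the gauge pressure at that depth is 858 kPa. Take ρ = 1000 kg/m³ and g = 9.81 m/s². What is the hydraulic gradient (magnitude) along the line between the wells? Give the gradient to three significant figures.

Total head at MW-3: h = 229.74 − 15.12 = 214.62 m.
Pressure head at MW-9: ψ = P/(ρg) = 858×1000 / (1000 × 9.81) = 87.46 m.
Total head at MW-9: h = z + ψ = 134.75 + 87.46 = 222.21 m.
Head difference: h(MW-3) − h(MW-9) = 214.62 − 222.21 = -7.59 m.
Hydraulic gradient: i = |Δh| / L = 7.59 / 1932 = 0.00393.

i ≈ 0.00393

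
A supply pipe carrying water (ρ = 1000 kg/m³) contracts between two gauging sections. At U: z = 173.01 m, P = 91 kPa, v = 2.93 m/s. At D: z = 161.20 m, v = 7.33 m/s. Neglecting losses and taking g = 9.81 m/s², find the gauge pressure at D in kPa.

Pressure head at U: ψ₁ = P₁/(ρg) = 91×1000 / (1000 × 9.81) = 9.28 m.
Velocity heads: v₁²/2g = 2.93²/19.62 = 0.438 m; v₂²/2g = 7.33²/19.62 = 2.738 m.
Total head H = z₁ + ψ₁ + v₁²/2g = 173.01 + 9.28 + 0.438 = 182.73 m.
ψ₂ = H − z₂ − v₂²/2g = 182.73 − 161.20 − 2.738 = 18.79 m.
P₂ = ρgψ₂ = 1000 × 9.81 × 18.79 ≈ 184 kPa.

P₂ ≈ 184 kPa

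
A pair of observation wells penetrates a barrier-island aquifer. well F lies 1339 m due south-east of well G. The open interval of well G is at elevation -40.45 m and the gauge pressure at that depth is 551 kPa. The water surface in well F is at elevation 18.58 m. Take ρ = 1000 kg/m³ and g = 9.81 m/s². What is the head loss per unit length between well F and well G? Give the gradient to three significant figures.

i ≈ 0.00214 m/m

Pressure head at well G: ψ = P/(ρg) = 551×1000 / (1000 × 9.81) = 56.17 m.
Total head at well G: h = z + ψ = -40.45 + 56.17 = 15.72 m.
Total head at well F: h = 18.58 m (water level in the piezometer is the total head).
Head difference: h(well G) − h(well F) = 15.72 − 18.58 = -2.86 m.
Hydraulic gradient: i = |Δh| / L = 2.86 / 1339 = 0.00214.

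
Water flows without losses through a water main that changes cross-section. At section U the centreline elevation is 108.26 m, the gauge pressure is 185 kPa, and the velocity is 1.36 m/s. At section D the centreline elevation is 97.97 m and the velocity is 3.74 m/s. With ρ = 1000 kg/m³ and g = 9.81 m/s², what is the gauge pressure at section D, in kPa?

P₂ ≈ 280 kPa

Pressure head at U: ψ₁ = P₁/(ρg) = 185×1000 / (1000 × 9.81) = 18.86 m.
Velocity heads: v₁²/2g = 1.36²/19.62 = 0.094 m; v₂²/2g = 3.74²/19.62 = 0.713 m.
Total head H = z₁ + ψ₁ + v₁²/2g = 108.26 + 18.86 + 0.094 = 127.21 m.
ψ₂ = H − z₂ − v₂²/2g = 127.21 − 97.97 − 0.713 = 28.53 m.
P₂ = ρgψ₂ = 1000 × 9.81 × 28.53 ≈ 280 kPa.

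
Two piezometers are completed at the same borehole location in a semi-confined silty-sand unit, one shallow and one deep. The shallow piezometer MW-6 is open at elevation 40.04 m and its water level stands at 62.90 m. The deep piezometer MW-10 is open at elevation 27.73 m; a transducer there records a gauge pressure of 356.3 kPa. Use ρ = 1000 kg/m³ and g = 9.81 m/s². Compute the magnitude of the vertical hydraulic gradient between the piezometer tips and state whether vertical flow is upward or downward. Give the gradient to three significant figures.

Total head at MW-6: h = 62.90 m (water level in the standpipe).
Pressure head at MW-10: ψ = P/(ρg) = 356.3×1000 / (1000 × 9.81) = 36.32 m.
Total head at MW-10: h = z + ψ = 27.73 + 36.32 = 64.05 m.
Δh = h(MW-6) − h(MW-10) = 62.90 − 64.05 = -1.15 m.
Vertical separation Δz = 40.04 − 27.73 = 12.31 m.
|i_v| = |Δh| / Δz = 1.15 / 12.31 = 0.0934.
Head is higher in the deep piezometer, so vertical flow is upward (discharge condition).

|i_v| ≈ 0.0934; vertical flow is upward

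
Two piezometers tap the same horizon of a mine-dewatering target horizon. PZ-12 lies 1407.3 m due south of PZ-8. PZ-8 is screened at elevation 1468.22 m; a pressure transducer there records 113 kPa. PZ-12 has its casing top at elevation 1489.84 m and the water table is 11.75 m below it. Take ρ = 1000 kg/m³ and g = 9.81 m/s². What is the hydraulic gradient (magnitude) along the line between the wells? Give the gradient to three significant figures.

Pressure head at PZ-8: ψ = P/(ρg) = 113×1000 / (1000 × 9.81) = 11.52 m.
Total head at PZ-8: h = z + ψ = 1468.22 + 11.52 = 1479.74 m.
Total head at PZ-12: h = 1489.84 − 11.75 = 1478.09 m.
Head difference: h(PZ-8) − h(PZ-12) = 1479.74 − 1478.09 = 1.65 m.
Hydraulic gradient: i = |Δh| / L = 1.65 / 1407.3 = 0.00117.

i ≈ 0.00117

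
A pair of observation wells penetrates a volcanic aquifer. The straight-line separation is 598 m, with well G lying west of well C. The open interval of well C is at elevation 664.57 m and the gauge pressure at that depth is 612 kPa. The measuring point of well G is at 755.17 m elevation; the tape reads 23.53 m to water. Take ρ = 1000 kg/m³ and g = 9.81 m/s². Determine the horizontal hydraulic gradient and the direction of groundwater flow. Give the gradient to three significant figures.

Pressure head at well C: ψ = P/(ρg) = 612×1000 / (1000 × 9.81) = 62.39 m.
Total head at well C: h = z + ψ = 664.57 + 62.39 = 726.96 m.
Total head at well G: h = 755.17 − 23.53 = 731.64 m.
Head difference: h(well C) − h(well G) = 726.96 − 731.64 = -4.68 m.
Hydraulic gradient: i = |Δh| / L = 4.68 / 598 = 0.00783.
Flow is from higher to lower head: from well G toward well C, i.e. toward the east.

i ≈ 0.00783; groundwater flows toward the east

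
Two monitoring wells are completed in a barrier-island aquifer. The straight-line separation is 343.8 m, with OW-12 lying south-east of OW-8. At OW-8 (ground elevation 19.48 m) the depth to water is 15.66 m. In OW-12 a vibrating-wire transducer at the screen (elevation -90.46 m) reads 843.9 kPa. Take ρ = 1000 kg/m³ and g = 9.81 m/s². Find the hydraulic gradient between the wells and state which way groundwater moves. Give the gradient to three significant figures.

Total head at OW-8: h = 19.48 − 15.66 = 3.82 m.
Pressure head at OW-12: ψ = P/(ρg) = 843.9×1000 / (1000 × 9.81) = 86.02 m.
Total head at OW-12: h = z + ψ = -90.46 + 86.02 = -4.44 m.
Head difference: h(OW-8) − h(OW-12) = 3.82 − (-4.44) = 8.26 m.
Hydraulic gradient: i = |Δh| / L = 8.26 / 343.8 = 0.0240.
Flow is from higher to lower head: from OW-8 toward OW-12, i.e. toward the south-east.

i ≈ 0.0240; groundwater flows toward the south-east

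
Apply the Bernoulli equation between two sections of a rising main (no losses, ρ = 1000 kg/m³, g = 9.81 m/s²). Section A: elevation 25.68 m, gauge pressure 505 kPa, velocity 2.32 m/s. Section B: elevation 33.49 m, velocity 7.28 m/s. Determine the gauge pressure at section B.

Pressure head at A: ψ₁ = P₁/(ρg) = 505×1000 / (1000 × 9.81) = 51.48 m.
Velocity heads: v₁²/2g = 2.32²/19.62 = 0.274 m; v₂²/2g = 7.28²/19.62 = 2.701 m.
Total head H = z₁ + ψ₁ + v₁²/2g = 25.68 + 51.48 + 0.274 = 77.43 m.
ψ₂ = H − z₂ − v₂²/2g = 77.43 − 33.49 − 2.701 = 41.24 m.
P₂ = ρgψ₂ = 1000 × 9.81 × 41.24 ≈ 405 kPa.

P₂ ≈ 405 kPa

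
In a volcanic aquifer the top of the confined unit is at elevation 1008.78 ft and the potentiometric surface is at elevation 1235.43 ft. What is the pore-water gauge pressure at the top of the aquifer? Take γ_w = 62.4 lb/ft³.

P ≈ 98.2 psi

Pressure head at the aquifer top: ψ = h − z = 1235.43 − 1008.78 = 226.65 ft.
P = γψ/144 = 62.4 × 226.65 / 144 = 98.2 psi.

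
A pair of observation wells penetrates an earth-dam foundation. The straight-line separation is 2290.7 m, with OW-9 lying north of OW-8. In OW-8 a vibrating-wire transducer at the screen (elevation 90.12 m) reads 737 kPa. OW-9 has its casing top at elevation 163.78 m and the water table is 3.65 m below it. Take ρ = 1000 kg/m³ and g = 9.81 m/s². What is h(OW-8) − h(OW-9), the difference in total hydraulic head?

Δh ≈ 5.12 m

Pressure head at OW-8: ψ = P/(ρg) = 737×1000 / (1000 × 9.81) = 75.13 m.
Total head at OW-8: h = z + ψ = 90.12 + 75.13 = 165.25 m.
Total head at OW-9: h = 163.78 − 3.65 = 160.13 m.
Head difference: h(OW-8) − h(OW-9) = 165.25 − 160.13 = 5.12 m.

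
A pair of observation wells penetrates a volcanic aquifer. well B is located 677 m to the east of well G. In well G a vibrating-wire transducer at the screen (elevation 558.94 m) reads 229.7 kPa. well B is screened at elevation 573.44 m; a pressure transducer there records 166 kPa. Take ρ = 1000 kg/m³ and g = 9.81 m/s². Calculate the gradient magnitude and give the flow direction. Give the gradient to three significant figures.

Pressure head at well G: ψ = P/(ρg) = 229.7×1000 / (1000 × 9.81) = 23.41 m.
Total head at well G: h = z + ψ = 558.94 + 23.41 = 582.35 m.
Pressure head at well B: ψ = P/(ρg) = 166×1000 / (1000 × 9.81) = 16.92 m.
Total head at well B: h = z + ψ = 573.44 + 16.92 = 590.36 m.
Head difference: h(well G) − h(well B) = 582.35 − 590.36 = -8.01 m.
Hydraulic gradient: i = |Δh| / L = 8.01 / 677 = 0.0118.
Flow is from higher to lower head: from well B toward well G, i.e. toward the west.

i ≈ 0.0118; groundwater flows toward the west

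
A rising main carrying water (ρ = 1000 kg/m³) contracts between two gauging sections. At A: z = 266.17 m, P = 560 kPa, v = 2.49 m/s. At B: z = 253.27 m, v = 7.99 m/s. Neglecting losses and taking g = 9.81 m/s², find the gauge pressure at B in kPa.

Pressure head at A: ψ₁ = P₁/(ρg) = 560×1000 / (1000 × 9.81) = 57.08 m.
Velocity heads: v₁²/2g = 2.49²/19.62 = 0.316 m; v₂²/2g = 7.99²/19.62 = 3.254 m.
Total head H = z₁ + ψ₁ + v₁²/2g = 266.17 + 57.08 + 0.316 = 323.57 m.
ψ₂ = H − z₂ − v₂²/2g = 323.57 − 253.27 − 3.254 = 67.05 m.
P₂ = ρgψ₂ = 1000 × 9.81 × 67.05 ≈ 658 kPa.

P₂ ≈ 658 kPa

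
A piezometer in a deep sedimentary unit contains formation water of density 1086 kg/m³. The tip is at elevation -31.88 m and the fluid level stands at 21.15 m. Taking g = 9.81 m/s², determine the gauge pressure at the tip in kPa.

Pressure head ψ = h − z = 21.15 − (-31.88) = 53.03 m.
P = ρgψ = 1086 × 9.81 × 53.03 = 564964 Pa ≈ 565 kPa.

P ≈ 565 kPa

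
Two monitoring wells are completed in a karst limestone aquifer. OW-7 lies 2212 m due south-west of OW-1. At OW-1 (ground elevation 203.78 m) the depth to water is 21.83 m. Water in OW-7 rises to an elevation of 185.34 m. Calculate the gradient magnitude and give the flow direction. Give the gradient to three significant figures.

i ≈ 0.00153; groundwater flows toward the north-east

Total head at OW-1: h = 203.78 − 21.83 = 181.95 m.
Total head at OW-7: h = 185.34 m (water level in the piezometer is the total head).
Head difference: h(OW-1) − h(OW-7) = 181.95 − 185.34 = -3.39 m.
Hydraulic gradient: i = |Δh| / L = 3.39 / 2212 = 0.00153.
Flow is from higher to lower head: from OW-7 toward OW-1, i.e. toward the north-east.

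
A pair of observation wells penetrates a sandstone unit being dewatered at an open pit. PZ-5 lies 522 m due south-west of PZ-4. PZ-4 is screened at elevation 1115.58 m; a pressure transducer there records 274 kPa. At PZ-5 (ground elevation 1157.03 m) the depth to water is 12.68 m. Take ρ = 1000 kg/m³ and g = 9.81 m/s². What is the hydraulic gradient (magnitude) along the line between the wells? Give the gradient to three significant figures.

i ≈ 0.00161

Pressure head at PZ-4: ψ = P/(ρg) = 274×1000 / (1000 × 9.81) = 27.93 m.
Total head at PZ-4: h = z + ψ = 1115.58 + 27.93 = 1143.51 m.
Total head at PZ-5: h = 1157.03 − 12.68 = 1144.35 m.
Head difference: h(PZ-4) − h(PZ-5) = 1143.51 − 1144.35 = -0.84 m.
Hydraulic gradient: i = |Δh| / L = 0.84 / 522 = 0.00161.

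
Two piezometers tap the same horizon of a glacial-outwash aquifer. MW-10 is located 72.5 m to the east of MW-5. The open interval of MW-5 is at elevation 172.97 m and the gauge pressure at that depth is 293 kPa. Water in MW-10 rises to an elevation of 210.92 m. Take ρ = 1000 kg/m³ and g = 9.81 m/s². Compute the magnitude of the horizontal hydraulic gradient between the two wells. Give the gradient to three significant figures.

Pressure head at MW-5: ψ = P/(ρg) = 293×1000 / (1000 × 9.81) = 29.87 m.
Total head at MW-5: h = z + ψ = 172.97 + 29.87 = 202.84 m.
Total head at MW-10: h = 210.92 m (water level in the piezometer is the total head).
Head difference: h(MW-5) − h(MW-10) = 202.84 − 210.92 = -8.08 m.
Hydraulic gradient: i = |Δh| / L = 8.08 / 72.5 = 0.111.

i ≈ 0.111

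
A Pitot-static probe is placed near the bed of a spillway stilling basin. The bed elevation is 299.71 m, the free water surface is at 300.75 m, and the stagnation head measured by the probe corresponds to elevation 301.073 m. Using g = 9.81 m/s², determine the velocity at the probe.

v ≈ 2.52 m/s

Near the bed, under hydrostatic conditions, the piezometric head (z + ψ) equals the free-surface elevation, 300.75 m.
Velocity head = total − piezometric = 301.073 − 300.75 = 0.323 m.
v = √(2g·h_v) = √(2 × 9.81 × 0.323) = 2.52 m/s.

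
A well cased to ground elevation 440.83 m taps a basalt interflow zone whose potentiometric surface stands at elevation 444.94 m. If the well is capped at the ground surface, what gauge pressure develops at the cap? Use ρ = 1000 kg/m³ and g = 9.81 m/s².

Head above the cap: Δh = 444.94 − 440.83 = 4.11 m.
P = ρgΔh = 1000 × 9.81 × 4.11 = 40319 Pa ≈ 40.3 kPa.

P ≈ 40.3 kPa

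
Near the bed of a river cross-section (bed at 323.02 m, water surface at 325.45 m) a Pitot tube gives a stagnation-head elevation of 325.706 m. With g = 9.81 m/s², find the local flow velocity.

v ≈ 2.24 m/s

Near the bed, under hydrostatic conditions, the piezometric head (z + ψ) equals the free-surface elevation, 325.45 m.
Velocity head = total − piezometric = 325.706 − 325.45 = 0.256 m.
v = √(2g·h_v) = √(2 × 9.81 × 0.256) = 2.24 m/s.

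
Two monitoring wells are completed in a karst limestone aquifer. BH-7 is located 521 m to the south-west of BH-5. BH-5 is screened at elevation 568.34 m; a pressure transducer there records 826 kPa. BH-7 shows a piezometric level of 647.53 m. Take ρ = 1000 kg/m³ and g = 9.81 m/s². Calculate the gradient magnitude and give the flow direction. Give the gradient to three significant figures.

i ≈ 0.00962; groundwater flows toward the south-west

Pressure head at BH-5: ψ = P/(ρg) = 826×1000 / (1000 × 9.81) = 84.20 m.
Total head at BH-5: h = z + ψ = 568.34 + 84.20 = 652.54 m.
Total head at BH-7: h = 647.53 m (water level in the piezometer is the total head).
Head difference: h(BH-5) − h(BH-7) = 652.54 − 647.53 = 5.01 m.
Hydraulic gradient: i = |Δh| / L = 5.01 / 521 = 0.00962.
Flow is from higher to lower head: from BH-5 toward BH-7, i.e. toward the south-west.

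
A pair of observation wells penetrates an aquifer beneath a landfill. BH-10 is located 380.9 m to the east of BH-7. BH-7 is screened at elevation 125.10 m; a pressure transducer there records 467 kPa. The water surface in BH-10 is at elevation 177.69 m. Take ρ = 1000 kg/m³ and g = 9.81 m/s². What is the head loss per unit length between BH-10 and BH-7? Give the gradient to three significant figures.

Pressure head at BH-7: ψ = P/(ρg) = 467×1000 / (1000 × 9.81) = 47.60 m.
Total head at BH-7: h = z + ψ = 125.10 + 47.60 = 172.70 m.
Total head at BH-10: h = 177.69 m (water level in the piezometer is the total head).
Head difference: h(BH-7) − h(BH-10) = 172.70 − 177.69 = -4.99 m.
Hydraulic gradient: i = |Δh| / L = 4.99 / 380.9 = 0.0131.

i ≈ 0.0131 m/m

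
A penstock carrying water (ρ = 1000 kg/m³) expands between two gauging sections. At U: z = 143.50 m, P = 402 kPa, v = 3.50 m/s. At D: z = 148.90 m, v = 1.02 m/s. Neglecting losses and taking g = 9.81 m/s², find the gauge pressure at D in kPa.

P₂ ≈ 355 kPa

Pressure head at U: ψ₁ = P₁/(ρg) = 402×1000 / (1000 × 9.81) = 40.98 m.
Velocity heads: v₁²/2g = 3.50²/19.62 = 0.624 m; v₂²/2g = 1.02²/19.62 = 0.053 m.
Total head H = z₁ + ψ₁ + v₁²/2g = 143.50 + 40.98 + 0.624 = 185.10 m.
ψ₂ = H − z₂ − v₂²/2g = 185.10 − 148.90 − 0.053 = 36.15 m.
P₂ = ρgψ₂ = 1000 × 9.81 × 36.15 ≈ 355 kPa.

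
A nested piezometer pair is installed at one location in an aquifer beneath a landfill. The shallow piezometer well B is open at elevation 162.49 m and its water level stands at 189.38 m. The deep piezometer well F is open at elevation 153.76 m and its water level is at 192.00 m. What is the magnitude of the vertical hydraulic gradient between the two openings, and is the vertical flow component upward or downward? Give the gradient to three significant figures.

Total head at well B: h = 189.38 m (water level in the standpipe).
Total head at well F: h = 192.00 m.
Δh = h(well B) − h(well F) = 189.38 − 192.00 = -2.62 m.
Vertical separation Δz = 162.49 − 153.76 = 8.73 m.
|i_v| = |Δh| / Δz = 2.62 / 8.73 = 0.300.
Head is higher in the deep piezometer, so vertical flow is upward (discharge condition).

|i_v| ≈ 0.300; vertical flow is upward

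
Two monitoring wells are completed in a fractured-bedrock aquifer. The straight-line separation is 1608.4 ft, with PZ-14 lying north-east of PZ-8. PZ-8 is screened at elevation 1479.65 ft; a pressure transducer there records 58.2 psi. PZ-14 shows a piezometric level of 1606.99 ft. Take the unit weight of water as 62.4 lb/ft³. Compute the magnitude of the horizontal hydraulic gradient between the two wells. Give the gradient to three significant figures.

Pressure head at PZ-8: ψ = 144·P/γ = 144 × 58.2 / 62.4 = 134.31 ft.
Total head at PZ-8: h = z + ψ = 1479.65 + 134.31 = 1613.96 ft.
Total head at PZ-14: h = 1606.99 ft (water level in the piezometer is the total head).
Head difference: h(PZ-8) − h(PZ-14) = 1613.96 − 1606.99 = 6.97 ft.
Hydraulic gradient: i = |Δh| / L = 6.97 / 1608.4 = 0.00433.

i ≈ 0.00433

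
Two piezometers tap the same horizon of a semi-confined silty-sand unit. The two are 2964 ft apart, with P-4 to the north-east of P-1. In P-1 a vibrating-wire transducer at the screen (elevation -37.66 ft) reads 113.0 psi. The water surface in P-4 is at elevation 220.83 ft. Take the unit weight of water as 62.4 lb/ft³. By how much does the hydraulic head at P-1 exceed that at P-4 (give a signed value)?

Pressure head at P-1: ψ = 144·P/γ = 144 × 113.0 / 62.4 = 260.77 ft.
Total head at P-1: h = z + ψ = -37.66 + 260.77 = 223.11 ft.
Total head at P-4: h = 220.83 ft (water level in the piezometer is the total head).
Head difference: h(P-1) − h(P-4) = 223.11 − 220.83 = 2.28 ft.

Δh ≈ 2.28 ft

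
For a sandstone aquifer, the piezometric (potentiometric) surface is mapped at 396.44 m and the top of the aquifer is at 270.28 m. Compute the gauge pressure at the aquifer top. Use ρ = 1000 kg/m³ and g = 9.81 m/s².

Pressure head at the aquifer top: ψ = h − z = 396.44 − 270.28 = 126.16 m.
P = ρgψ = 1000 × 9.81 × 126.16 = 1237630 Pa ≈ 1240 kPa.

P ≈ 1240 kPa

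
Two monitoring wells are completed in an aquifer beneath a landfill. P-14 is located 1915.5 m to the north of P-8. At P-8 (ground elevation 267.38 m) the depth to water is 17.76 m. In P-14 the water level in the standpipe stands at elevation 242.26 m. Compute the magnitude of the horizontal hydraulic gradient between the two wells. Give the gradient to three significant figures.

Total head at P-8: h = 267.38 − 17.76 = 249.62 m.
Total head at P-14: h = 242.26 m (water level in the piezometer is the total head).
Head difference: h(P-8) − h(P-14) = 249.62 − 242.26 = 7.36 m.
Hydraulic gradient: i = |Δh| / L = 7.36 / 1915.5 = 0.00384.

i ≈ 0.00384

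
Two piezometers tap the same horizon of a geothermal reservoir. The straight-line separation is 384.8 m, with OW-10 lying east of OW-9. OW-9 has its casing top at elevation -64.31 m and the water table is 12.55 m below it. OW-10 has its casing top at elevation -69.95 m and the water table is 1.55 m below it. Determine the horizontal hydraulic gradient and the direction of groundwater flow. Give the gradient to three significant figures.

i ≈ 0.0139; groundwater flows toward the west

Total head at OW-9: h = -64.31 − 12.55 = -76.86 m.
Total head at OW-10: h = -69.95 − 1.55 = -71.50 m.
Head difference: h(OW-9) − h(OW-10) = -76.86 − (-71.50) = -5.36 m.
Hydraulic gradient: i = |Δh| / L = 5.36 / 384.8 = 0.0139.
Flow is from higher to lower head: from OW-10 toward OW-9, i.e. toward the west.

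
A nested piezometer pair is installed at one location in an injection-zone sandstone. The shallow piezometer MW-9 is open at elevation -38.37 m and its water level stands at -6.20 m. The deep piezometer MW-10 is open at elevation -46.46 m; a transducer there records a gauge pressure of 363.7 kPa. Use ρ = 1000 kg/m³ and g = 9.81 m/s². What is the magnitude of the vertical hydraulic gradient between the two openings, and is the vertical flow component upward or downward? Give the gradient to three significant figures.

Total head at MW-9: h = -6.20 m (water level in the standpipe).
Pressure head at MW-10: ψ = P/(ρg) = 363.7×1000 / (1000 × 9.81) = 37.07 m.
Total head at MW-10: h = z + ψ = -46.46 + 37.07 = -9.39 m.
Δh = h(MW-9) − h(MW-10) = -6.20 − (-9.39) = 3.19 m.
Vertical separation Δz = -38.37 − (-46.46) = 8.09 m.
|i_v| = |Δh| / Δz = 3.19 / 8.09 = 0.394.
Head is higher in the shallow piezometer, so vertical flow is downward (recharge condition).

|i_v| ≈ 0.394; vertical flow is downward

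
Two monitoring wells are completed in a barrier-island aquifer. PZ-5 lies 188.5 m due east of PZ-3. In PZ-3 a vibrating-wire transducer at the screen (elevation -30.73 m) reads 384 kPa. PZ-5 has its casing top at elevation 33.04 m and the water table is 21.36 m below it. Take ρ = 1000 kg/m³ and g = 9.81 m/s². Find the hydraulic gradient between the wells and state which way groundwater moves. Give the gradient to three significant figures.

Pressure head at PZ-3: ψ = P/(ρg) = 384×1000 / (1000 × 9.81) = 39.14 m.
Total head at PZ-3: h = z + ψ = -30.73 + 39.14 = 8.41 m.
Total head at PZ-5: h = 33.04 − 21.36 = 11.68 m.
Head difference: h(PZ-3) − h(PZ-5) = 8.41 − 11.68 = -3.27 m.
Hydraulic gradient: i = |Δh| / L = 3.27 / 188.5 = 0.0173.
Flow is from higher to lower head: from PZ-5 toward PZ-3, i.e. toward the west.

i ≈ 0.0173; groundwater flows toward the west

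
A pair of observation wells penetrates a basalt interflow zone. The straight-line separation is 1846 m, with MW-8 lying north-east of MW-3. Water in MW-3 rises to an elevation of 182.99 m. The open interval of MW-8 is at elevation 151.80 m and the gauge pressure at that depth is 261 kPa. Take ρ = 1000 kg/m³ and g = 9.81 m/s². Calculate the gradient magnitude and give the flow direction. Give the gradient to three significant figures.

Total head at MW-3: h = 182.99 m (water level in the piezometer is the total head).
Pressure head at MW-8: ψ = P/(ρg) = 261×1000 / (1000 × 9.81) = 26.61 m.
Total head at MW-8: h = z + ψ = 151.80 + 26.61 = 178.41 m.
Head difference: h(MW-3) − h(MW-8) = 182.99 − 178.41 = 4.58 m.
Hydraulic gradient: i = |Δh| / L = 4.58 / 1846 = 0.00248.
Flow is from higher to lower head: from MW-3 toward MW-8, i.e. toward the north-east.

i ≈ 0.00248; groundwater flows toward the north-east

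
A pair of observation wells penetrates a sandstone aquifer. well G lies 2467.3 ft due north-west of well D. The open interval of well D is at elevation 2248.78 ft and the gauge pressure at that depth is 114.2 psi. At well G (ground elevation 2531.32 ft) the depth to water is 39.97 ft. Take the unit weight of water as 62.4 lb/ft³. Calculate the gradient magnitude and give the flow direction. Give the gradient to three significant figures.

Pressure head at well D: ψ = 144·P/γ = 144 × 114.2 / 62.4 = 263.54 ft.
Total head at well D: h = z + ψ = 2248.78 + 263.54 = 2512.32 ft.
Total head at well G: h = 2531.32 − 39.97 = 2491.35 ft.
Head difference: h(well D) − h(well G) = 2512.32 − 2491.35 = 20.97 ft.
Hydraulic gradient: i = |Δh| / L = 20.97 / 2467.3 = 0.00850.
Flow is from higher to lower head: from well D toward well G, i.e. toward the north-west.

i ≈ 0.00850; groundwater flows toward the north-west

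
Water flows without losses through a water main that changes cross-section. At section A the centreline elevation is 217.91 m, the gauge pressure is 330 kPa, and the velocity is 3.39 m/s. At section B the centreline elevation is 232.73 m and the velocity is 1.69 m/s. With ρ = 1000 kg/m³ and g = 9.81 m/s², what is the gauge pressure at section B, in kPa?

Pressure head at A: ψ₁ = P₁/(ρg) = 330×1000 / (1000 × 9.81) = 33.64 m.
Velocity heads: v₁²/2g = 3.39²/19.62 = 0.586 m; v₂²/2g = 1.69²/19.62 = 0.146 m.
Total head H = z₁ + ψ₁ + v₁²/2g = 217.91 + 33.64 + 0.586 = 252.14 m.
ψ₂ = H − z₂ − v₂²/2g = 252.14 − 232.73 − 0.146 = 19.26 m.
P₂ = ρgψ₂ = 1000 × 9.81 × 19.26 ≈ 189 kPa.

P₂ ≈ 189 kPa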